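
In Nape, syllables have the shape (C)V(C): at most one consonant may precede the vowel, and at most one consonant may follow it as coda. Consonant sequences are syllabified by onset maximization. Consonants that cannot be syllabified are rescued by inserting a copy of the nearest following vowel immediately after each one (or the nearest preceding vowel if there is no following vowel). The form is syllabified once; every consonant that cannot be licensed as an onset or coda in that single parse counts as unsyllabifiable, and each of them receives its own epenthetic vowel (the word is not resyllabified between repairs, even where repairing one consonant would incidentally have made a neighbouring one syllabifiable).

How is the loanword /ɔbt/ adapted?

ɔbtɔ

Under (C)V(C), the unsyllabifiable consonants are /t/ (at most one coda consonant is licensed; onsets are limited to one consonant).
Epenthesis after each stranded consonant: /t/ → /tɔ/.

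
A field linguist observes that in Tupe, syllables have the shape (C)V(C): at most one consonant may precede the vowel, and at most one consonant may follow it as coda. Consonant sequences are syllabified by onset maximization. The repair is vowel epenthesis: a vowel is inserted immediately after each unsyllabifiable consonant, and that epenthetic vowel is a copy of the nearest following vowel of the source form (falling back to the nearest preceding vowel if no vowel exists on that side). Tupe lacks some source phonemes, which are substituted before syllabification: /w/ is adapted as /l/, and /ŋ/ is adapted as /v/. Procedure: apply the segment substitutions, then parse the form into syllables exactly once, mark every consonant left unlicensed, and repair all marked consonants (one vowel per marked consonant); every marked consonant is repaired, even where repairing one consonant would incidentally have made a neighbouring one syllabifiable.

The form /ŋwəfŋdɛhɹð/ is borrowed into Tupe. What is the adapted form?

Substitution: /ŋ/ → /v/, /w/ → /l/, giving /vləfvdɛhɹð/.
Syllabifying with onset maximization leaves /v/, /v/, /ɹ/, /ð/ stranded (at most one coda consonant is licensed; onsets are limited to one consonant).
Each unlicensed consonant becomes the onset of a new syllable: /v/ → /və/, /v/ → /vɛ/, /ɹ/ → /ɹɛ/, /ð/ → /ðɛ/.

vələfvɛdɛhɹɛðɛ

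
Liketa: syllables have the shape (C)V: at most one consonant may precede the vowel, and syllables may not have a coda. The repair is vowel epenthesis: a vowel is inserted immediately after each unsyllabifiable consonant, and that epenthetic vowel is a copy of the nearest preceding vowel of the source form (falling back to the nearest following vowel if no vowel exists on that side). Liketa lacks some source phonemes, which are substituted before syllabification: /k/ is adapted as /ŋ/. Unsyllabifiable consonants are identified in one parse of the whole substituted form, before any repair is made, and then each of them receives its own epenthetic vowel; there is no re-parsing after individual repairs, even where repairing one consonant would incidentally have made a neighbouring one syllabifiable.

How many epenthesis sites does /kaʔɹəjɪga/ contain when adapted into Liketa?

After substitution the input is /ŋaʔɹəjɪga/.
The unsyllabifiable consonants are /ʔ/; each receives one epenthetic vowel.

1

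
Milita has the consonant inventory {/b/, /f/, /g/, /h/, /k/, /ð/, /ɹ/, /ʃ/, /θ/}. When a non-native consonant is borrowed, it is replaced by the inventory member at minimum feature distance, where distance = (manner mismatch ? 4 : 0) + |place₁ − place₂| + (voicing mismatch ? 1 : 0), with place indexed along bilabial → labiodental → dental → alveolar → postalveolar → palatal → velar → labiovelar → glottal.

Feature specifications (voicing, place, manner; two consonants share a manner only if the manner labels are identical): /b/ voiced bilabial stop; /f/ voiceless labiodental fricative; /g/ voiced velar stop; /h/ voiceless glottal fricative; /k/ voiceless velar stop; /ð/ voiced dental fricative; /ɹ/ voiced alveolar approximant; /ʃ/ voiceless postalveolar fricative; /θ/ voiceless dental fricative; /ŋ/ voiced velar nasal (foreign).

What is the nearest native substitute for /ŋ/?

/g/ is closest: manner differs (nasal→stop, +4), place distance 0 (velar→velar), same voicing; total 4. Next closest is /k/ at distance 5.

g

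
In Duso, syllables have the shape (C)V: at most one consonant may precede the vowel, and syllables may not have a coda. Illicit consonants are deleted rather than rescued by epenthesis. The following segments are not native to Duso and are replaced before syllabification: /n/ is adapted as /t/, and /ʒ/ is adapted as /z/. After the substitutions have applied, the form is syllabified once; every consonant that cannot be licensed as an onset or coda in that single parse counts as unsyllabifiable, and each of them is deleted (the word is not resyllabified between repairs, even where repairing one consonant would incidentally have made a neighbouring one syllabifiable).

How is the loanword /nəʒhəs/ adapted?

Substitution: /n/ → /t/, /ʒ/ → /z/, giving /təzhəs/.
The consonants /z/, /s/ cannot be parsed into a legal (C)V syllable (no codas are permitted; onsets are limited to one consonant).
Deleting the stranded consonants removes /z/, /s/.

təhə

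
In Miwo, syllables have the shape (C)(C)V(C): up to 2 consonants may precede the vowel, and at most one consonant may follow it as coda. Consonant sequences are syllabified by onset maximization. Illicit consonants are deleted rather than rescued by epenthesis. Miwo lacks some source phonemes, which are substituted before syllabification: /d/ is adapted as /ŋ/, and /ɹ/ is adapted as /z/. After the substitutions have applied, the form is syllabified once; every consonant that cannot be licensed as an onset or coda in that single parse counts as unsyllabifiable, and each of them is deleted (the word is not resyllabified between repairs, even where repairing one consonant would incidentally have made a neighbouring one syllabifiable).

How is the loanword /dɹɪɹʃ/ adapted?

ŋzɪz

Substitution: /d/ → /ŋ/, /ɹ/ → /z/, giving /ŋzɪzʃ/.
Syllabifying with onset maximization leaves /ʃ/ stranded (at most one coda consonant is licensed; onsets may contain at most 2 consonants).
Each unlicensed consonant is deleted: /ʃ/.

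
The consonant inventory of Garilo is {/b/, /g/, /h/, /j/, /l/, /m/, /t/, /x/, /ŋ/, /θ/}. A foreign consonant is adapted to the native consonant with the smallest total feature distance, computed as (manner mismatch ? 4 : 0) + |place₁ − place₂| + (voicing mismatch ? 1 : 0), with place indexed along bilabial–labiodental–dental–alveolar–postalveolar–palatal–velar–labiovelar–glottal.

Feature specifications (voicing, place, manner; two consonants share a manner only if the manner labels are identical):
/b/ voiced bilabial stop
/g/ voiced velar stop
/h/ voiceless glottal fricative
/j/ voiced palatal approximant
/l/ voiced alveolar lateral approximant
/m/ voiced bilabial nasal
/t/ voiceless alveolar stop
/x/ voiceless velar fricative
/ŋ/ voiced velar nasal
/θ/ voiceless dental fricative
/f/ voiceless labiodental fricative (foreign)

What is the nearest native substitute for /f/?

/θ/ is closest: same manner (fricative), place distance 1 (labiodental→dental), same voicing; total 1. Next closest is /x/ at distance 5.

θ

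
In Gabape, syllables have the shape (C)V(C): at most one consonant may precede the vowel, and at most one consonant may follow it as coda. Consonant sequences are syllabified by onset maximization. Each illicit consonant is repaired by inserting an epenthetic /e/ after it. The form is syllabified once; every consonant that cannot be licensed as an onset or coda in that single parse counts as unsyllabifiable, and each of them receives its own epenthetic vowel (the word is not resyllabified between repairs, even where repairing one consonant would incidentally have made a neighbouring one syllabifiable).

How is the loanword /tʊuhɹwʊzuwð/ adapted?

tʊuhɹewʊzuwðe

Syllabifying with onset maximization leaves /ɹ/, /ð/ stranded (at most one coda consonant is licensed; onsets are limited to one consonant).
Each unlicensed consonant becomes the onset of a new syllable: /ɹ/ → /ɹe/, /ð/ → /ðe/.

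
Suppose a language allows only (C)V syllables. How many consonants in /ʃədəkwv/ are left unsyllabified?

Under (C)V, the unsyllabifiable consonants are /k/, /w/, /v/ (no codas are permitted; onsets are limited to one consonant).

3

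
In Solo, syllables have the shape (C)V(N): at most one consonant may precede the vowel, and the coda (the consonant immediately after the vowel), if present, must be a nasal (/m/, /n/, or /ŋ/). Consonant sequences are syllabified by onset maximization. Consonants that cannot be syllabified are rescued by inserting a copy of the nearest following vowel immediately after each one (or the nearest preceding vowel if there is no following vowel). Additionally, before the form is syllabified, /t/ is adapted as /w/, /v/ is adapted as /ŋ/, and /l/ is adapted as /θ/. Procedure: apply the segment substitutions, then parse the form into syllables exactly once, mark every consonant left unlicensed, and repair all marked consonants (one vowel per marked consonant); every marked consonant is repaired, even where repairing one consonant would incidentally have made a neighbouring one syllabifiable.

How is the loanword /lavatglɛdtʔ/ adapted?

Substitution: /l/ → /θ/, /v/ → /ŋ/, /t/ → /w/, giving /θaŋawgθɛdwʔ/.
The consonants /w/, /g/, /d/, /w/, /ʔ/ cannot be parsed into a legal (C)V(N) syllable (only a nasal (/m/, /n/, or /ŋ/) is licensed in coda position; onsets are limited to one consonant).
Inserting the epenthetic vowel yields /w/ → /wɛ/, /g/ → /gɛ/, /d/ → /dɛ/, /w/ → /wɛ/, /ʔ/ → /ʔɛ/.

θaŋawɛgɛθɛdɛwɛʔɛ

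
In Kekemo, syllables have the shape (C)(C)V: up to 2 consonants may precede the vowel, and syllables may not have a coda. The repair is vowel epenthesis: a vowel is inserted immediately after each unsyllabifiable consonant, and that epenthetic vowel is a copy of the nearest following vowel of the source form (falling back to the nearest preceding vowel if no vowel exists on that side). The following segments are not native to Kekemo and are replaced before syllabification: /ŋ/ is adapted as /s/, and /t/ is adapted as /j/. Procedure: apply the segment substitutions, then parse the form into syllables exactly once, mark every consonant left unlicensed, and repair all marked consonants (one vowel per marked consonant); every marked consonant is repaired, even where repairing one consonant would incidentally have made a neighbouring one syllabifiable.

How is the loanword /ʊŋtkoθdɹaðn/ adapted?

Substitution: /ŋ/ → /s/, /t/ → /j/, giving /ʊsjkoθdɹaðn/.
Syllabifying with onset maximization leaves /s/, /θ/, /ð/, /n/ stranded (no codas are permitted; onsets may contain at most 2 consonants).
Each unlicensed consonant becomes the onset of a new syllable: /s/ → /so/, /θ/ → /θa/, /ð/ → /ða/, /n/ → /na/.

ʊsojkoθadɹaðana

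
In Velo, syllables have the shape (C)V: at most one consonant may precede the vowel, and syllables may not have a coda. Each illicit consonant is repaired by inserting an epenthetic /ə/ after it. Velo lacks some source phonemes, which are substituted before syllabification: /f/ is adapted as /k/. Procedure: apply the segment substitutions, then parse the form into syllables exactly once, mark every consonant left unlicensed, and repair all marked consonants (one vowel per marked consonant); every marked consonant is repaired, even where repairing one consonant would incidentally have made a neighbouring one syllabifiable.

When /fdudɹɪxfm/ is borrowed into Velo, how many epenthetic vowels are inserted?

After substitution the input is /kdudɹɪxkm/.
The unsyllabifiable consonants are /k/, /d/, /x/, /k/, /m/; each receives one epenthetic vowel.

5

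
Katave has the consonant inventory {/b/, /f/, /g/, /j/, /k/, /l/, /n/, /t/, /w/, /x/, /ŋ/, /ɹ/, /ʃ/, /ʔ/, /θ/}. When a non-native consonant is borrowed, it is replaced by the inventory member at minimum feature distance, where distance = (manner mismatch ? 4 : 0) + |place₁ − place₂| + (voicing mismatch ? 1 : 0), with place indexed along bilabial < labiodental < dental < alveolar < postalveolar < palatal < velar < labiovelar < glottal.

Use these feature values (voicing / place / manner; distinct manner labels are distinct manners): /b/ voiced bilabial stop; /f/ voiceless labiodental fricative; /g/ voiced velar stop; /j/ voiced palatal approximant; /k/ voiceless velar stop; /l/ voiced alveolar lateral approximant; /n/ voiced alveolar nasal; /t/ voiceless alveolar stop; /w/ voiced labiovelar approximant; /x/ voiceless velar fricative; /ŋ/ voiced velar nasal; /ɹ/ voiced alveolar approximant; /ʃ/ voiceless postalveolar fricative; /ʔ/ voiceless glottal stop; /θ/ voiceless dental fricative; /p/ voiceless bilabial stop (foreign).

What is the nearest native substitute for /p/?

b

/b/ is closest: same manner (stop), place distance 0 (bilabial→bilabial), voicing differs (+1); total 1. Next closest is /t/ at distance 3.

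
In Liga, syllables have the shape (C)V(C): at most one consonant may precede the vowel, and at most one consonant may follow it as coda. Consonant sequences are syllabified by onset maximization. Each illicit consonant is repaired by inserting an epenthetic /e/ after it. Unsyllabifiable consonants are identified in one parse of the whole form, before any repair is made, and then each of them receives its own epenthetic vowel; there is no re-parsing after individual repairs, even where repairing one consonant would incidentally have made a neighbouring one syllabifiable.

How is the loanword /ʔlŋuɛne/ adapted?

ʔeleŋuɛne

Under (C)V(C), the unsyllabifiable consonants are /ʔ/, /l/ (at most one coda consonant is licensed; onsets are limited to one consonant).
Epenthesis after each stranded consonant: /ʔ/ → /ʔe/, /l/ → /le/.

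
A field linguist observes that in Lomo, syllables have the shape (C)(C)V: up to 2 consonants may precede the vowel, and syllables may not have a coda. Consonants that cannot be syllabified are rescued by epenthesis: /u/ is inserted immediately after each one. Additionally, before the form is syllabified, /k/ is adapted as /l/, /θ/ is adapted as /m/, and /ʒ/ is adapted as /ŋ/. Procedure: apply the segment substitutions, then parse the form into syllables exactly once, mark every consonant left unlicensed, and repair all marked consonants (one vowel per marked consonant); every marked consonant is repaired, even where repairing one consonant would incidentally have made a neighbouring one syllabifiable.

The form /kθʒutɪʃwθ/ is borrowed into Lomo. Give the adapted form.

Substitution: /k/ → /l/, /θ/ → /m/, /ʒ/ → /ŋ/, giving /lmŋutɪʃwm/.
Under (C)(C)V, the unsyllabifiable consonants are /l/, /ʃ/, /w/, /m/ (no codas are permitted; onsets may contain at most 2 consonants).
Epenthesis after each stranded consonant: /l/ → /lu/, /ʃ/ → /ʃu/, /w/ → /wu/, /m/ → /mu/.

lumŋutɪʃuwumu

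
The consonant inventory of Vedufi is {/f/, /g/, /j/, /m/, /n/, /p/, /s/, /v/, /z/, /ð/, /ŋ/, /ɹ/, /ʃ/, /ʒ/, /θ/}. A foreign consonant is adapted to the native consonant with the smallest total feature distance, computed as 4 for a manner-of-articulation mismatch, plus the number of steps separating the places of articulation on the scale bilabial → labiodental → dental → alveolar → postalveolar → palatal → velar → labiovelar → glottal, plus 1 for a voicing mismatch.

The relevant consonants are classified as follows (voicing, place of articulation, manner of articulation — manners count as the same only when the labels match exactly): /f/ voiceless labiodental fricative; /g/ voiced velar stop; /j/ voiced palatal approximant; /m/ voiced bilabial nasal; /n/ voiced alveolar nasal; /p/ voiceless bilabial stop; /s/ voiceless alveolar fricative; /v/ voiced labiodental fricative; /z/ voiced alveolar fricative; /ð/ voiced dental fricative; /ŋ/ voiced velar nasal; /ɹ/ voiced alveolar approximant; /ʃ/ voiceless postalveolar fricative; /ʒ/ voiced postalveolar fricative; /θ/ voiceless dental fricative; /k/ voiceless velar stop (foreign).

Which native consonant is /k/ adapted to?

/g/ is closest: same manner (stop), place distance 0 (velar→velar), voicing differs (+1); total 1. Next closest is /ŋ/ at distance 5.

g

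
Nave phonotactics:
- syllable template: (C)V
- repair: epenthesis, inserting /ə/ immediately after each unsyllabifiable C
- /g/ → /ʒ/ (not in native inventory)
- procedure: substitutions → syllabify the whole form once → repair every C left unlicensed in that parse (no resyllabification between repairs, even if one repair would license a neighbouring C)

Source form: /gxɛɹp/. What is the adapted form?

Substitution: /g/ → /ʒ/, giving /ʒxɛɹp/.
Syllabifying with onset maximization leaves /ʒ/, /ɹ/, /p/ stranded (no codas are permitted; onsets are limited to one consonant).
Inserting the epenthetic vowel yields /ʒ/ → /ʒə/, /ɹ/ → /ɹə/, /p/ → /pə/.

ʒəxɛɹəpə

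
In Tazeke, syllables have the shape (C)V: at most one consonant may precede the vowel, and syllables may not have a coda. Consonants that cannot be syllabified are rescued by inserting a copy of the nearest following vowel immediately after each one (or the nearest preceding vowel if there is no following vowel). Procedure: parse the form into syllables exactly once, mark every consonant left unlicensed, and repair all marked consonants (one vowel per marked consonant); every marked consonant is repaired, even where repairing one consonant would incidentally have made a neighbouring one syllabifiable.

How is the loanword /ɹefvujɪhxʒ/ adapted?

Under (C)V, the unsyllabifiable consonants are /f/, /h/, /x/, /ʒ/ (no codas are permitted; onsets are limited to one consonant).
Each unlicensed consonant becomes the onset of a new syllable: /f/ → /fu/, /h/ → /hɪ/, /x/ → /xɪ/, /ʒ/ → /ʒɪ/.

ɹefuvujɪhɪxɪʒɪ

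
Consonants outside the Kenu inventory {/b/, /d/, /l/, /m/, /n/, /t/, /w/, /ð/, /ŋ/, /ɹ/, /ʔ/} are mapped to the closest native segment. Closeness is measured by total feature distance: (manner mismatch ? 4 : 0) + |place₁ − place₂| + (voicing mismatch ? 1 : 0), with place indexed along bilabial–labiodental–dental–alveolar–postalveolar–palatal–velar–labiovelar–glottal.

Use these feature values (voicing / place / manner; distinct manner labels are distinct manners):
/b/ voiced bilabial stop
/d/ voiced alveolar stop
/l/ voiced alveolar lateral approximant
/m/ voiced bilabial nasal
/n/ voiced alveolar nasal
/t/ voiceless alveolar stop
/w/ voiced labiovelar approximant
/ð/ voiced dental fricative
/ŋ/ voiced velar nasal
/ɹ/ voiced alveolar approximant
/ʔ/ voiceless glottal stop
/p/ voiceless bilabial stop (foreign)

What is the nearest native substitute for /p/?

/b/ is closest: same manner (stop), place distance 0 (bilabial→bilabial), voicing differs (+1); total 1. Next closest is /t/ at distance 3.

b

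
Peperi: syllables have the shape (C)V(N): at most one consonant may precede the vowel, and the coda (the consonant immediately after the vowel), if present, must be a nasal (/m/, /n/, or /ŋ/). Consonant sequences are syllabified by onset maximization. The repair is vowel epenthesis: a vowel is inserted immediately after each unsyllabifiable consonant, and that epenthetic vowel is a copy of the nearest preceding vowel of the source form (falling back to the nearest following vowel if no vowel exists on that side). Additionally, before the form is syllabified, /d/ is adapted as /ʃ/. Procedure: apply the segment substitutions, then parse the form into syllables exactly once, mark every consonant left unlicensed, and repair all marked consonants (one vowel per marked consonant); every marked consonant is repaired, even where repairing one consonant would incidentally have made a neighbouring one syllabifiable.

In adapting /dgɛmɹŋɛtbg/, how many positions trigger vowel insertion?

5

After substitution the input is /ʃgɛmɹŋɛtbg/.
The unsyllabifiable consonants are /ʃ/, /ɹ/, /t/, /b/, /g/; each receives one epenthetic vowel.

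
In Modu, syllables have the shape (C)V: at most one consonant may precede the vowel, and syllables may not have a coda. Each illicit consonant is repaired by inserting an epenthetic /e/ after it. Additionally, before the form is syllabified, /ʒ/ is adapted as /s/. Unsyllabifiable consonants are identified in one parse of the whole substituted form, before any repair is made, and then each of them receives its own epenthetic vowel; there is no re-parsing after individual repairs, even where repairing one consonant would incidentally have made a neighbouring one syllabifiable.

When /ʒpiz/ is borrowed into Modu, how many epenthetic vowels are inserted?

After substitution the input is /spiz/.
The unsyllabifiable consonants are /s/, /z/; each receives one epenthetic vowel.

2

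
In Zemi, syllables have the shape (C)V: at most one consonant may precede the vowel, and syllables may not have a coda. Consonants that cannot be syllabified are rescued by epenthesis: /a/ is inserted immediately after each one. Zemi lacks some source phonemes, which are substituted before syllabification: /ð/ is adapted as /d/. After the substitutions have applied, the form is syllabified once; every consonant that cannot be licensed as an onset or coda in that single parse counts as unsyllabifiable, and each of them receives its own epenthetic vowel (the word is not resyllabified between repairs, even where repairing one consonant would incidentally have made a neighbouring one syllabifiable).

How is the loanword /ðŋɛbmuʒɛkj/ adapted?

daŋɛbamuʒɛkaja

Substitution: /ð/ → /d/, giving /dŋɛbmuʒɛkj/.
The consonants /d/, /b/, /k/, /j/ cannot be parsed into a legal (C)V syllable (no codas are permitted; onsets are limited to one consonant).
Inserting the epenthetic vowel yields /d/ → /da/, /b/ → /ba/, /k/ → /ka/, /j/ → /ja/.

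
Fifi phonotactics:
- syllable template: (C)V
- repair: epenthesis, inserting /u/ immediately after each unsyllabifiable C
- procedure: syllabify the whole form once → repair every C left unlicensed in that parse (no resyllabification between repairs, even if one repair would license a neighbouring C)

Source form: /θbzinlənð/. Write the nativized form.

The consonants /θ/, /b/, /n/, /n/, /ð/ cannot be parsed into a legal (C)V syllable (no codas are permitted; onsets are limited to one consonant).
Each unlicensed consonant becomes the onset of a new syllable: /θ/ → /θu/, /b/ → /bu/, /n/ → /nu/, /n/ → /nu/, /ð/ → /ðu/.

θubuzinulənuðu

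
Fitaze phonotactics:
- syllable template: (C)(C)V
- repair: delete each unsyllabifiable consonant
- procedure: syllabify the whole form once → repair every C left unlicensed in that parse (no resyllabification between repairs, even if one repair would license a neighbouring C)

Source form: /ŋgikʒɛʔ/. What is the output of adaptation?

ŋgikʒɛ

The consonants /ʔ/ cannot be parsed into a legal (C)(C)V syllable (no codas are permitted; onsets may contain at most 2 consonants).
Each unlicensed consonant is deleted: /ʔ/.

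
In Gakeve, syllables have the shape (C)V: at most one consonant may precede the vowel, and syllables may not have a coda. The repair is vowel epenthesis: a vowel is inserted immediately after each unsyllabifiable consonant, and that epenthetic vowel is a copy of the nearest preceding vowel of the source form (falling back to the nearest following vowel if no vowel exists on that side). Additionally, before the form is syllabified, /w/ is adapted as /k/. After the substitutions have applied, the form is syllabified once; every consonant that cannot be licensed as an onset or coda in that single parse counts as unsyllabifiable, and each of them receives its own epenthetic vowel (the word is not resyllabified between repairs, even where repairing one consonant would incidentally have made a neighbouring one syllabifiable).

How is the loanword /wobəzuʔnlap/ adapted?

kobəzuʔunulapa

Substitution: /w/ → /k/, giving /kobəzuʔnlap/.
Under (C)V, the unsyllabifiable consonants are /ʔ/, /n/, /p/ (no codas are permitted; onsets are limited to one consonant).
Each unlicensed consonant becomes the onset of a new syllable: /ʔ/ → /ʔu/, /n/ → /nu/, /p/ → /pa/.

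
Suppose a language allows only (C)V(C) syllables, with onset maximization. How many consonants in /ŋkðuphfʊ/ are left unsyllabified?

Under (C)V(C), the unsyllabifiable consonants are /ŋ/, /k/, /h/ (at most one coda consonant is licensed; onsets are limited to one consonant).

3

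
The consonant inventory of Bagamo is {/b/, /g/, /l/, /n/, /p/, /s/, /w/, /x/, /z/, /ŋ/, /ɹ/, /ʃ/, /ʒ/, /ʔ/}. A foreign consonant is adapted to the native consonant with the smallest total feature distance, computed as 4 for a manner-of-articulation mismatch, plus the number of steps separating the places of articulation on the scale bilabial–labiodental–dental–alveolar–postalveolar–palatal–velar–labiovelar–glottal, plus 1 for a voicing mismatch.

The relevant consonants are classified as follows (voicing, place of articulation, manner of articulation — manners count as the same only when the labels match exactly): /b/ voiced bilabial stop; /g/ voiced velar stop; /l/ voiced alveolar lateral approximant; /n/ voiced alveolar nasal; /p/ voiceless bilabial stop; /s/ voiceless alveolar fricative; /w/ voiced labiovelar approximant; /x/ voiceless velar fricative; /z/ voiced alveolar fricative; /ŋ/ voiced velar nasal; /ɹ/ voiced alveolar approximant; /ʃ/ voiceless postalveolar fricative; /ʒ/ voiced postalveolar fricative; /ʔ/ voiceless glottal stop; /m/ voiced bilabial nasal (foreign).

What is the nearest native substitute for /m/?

n

/n/ is closest: same manner (nasal), place distance 3 (bilabial→alveolar), same voicing; total 3. Next closest is /b/ at distance 4.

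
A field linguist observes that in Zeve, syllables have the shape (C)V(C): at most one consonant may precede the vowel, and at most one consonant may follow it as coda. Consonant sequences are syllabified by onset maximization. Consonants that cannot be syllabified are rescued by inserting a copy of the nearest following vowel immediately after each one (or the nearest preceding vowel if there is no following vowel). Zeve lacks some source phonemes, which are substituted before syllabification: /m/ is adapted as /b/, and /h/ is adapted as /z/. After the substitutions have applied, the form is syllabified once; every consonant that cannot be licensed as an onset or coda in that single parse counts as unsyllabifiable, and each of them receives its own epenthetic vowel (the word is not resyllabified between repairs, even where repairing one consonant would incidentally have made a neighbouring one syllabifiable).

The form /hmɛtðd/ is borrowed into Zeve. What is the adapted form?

Substitution: /h/ → /z/, /m/ → /b/, giving /zbɛtðd/.
The consonants /z/, /ð/, /d/ cannot be parsed into a legal (C)V(C) syllable (at most one coda consonant is licensed; onsets are limited to one consonant).
Epenthesis after each stranded consonant: /z/ → /zɛ/, /ð/ → /ðɛ/, /d/ → /dɛ/.

zɛbɛtðɛdɛ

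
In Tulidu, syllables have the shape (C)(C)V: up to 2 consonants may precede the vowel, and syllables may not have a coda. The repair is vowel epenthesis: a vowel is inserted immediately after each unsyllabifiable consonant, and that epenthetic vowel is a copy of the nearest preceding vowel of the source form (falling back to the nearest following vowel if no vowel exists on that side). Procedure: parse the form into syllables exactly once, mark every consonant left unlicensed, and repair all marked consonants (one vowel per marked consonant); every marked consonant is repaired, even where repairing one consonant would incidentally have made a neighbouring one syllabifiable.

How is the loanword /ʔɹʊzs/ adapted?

The consonants /z/, /s/ cannot be parsed into a legal (C)(C)V syllable (no codas are permitted; onsets may contain at most 2 consonants).
Inserting the epenthetic vowel yields /z/ → /zʊ/, /s/ → /sʊ/.

ʔɹʊzʊsʊ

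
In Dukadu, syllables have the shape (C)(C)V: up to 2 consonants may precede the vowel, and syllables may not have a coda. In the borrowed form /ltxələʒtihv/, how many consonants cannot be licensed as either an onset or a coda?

Under (C)(C)V, the unsyllabifiable consonants are /l/, /h/, /v/ (no codas are permitted; onsets may contain at most 2 consonants).

3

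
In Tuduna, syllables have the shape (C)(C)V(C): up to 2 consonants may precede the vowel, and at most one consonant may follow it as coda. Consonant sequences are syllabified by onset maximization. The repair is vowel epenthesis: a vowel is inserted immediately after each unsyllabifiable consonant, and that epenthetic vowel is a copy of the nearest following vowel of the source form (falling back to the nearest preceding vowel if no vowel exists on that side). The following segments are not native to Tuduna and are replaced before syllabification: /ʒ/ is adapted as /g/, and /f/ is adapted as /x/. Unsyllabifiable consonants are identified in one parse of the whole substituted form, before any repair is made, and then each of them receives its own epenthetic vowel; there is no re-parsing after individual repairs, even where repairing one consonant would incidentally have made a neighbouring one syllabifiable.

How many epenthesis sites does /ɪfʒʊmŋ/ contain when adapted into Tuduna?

After substitution the input is /ɪxgʊmŋ/.
The unsyllabifiable consonants are /ŋ/; each receives one epenthetic vowel.

1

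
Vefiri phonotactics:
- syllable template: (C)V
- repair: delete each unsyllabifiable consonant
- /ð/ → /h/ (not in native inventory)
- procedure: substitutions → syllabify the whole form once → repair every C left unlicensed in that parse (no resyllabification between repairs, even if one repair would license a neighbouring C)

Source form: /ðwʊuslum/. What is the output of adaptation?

wʊulu

Substitution: /ð/ → /h/, giving /hwʊuslum/.
Under (C)V, the unsyllabifiable consonants are /h/, /s/, /m/ (no codas are permitted; onsets are limited to one consonant).
Each unlicensed consonant is deleted: /h/, /s/, /m/.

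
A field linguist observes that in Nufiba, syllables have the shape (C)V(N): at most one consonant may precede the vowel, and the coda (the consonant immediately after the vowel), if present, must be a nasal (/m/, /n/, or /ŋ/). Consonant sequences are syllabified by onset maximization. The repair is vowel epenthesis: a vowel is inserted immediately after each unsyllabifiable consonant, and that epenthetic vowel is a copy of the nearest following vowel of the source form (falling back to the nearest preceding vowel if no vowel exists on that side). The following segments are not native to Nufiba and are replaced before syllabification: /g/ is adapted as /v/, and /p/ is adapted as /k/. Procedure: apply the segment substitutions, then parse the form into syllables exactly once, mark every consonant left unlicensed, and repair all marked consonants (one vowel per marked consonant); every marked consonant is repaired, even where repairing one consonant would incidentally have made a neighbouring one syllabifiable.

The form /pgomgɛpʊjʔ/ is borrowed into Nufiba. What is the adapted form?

kovomvɛkʊjʊʔʊ

Substitution: /p/ → /k/, /g/ → /v/, giving /kvomvɛkʊjʔ/.
Under (C)V(N), the unsyllabifiable consonants are /k/, /j/, /ʔ/ (only a nasal (/m/, /n/, or /ŋ/) is licensed in coda position; onsets are limited to one consonant).
Each unlicensed consonant becomes the onset of a new syllable: /k/ → /ko/, /j/ → /jʊ/, /ʔ/ → /ʔʊ/.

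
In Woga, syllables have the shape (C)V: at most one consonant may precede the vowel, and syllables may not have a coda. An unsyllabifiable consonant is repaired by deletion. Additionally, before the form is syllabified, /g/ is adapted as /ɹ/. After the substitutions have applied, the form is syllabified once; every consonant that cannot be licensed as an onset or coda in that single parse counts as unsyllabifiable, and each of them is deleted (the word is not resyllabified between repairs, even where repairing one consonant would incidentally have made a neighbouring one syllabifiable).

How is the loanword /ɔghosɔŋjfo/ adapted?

ɔhosɔfo

Substitution: /g/ → /ɹ/, giving /ɔɹhosɔŋjfo/.
Under (C)V, the unsyllabifiable consonants are /ɹ/, /ŋ/, /j/ (no codas are permitted; onsets are limited to one consonant).
Deleting the stranded consonants removes /ɹ/, /ŋ/, /j/.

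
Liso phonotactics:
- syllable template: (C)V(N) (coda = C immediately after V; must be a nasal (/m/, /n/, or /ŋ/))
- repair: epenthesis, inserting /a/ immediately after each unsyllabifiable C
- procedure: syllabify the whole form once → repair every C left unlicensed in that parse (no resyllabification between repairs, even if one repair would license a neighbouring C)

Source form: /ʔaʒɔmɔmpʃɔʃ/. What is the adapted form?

ʔaʒɔmɔmpaʃɔʃa

Syllabifying with onset maximization leaves /p/, /ʃ/ stranded (only a nasal (/m/, /n/, or /ŋ/) is licensed in coda position; onsets are limited to one consonant).
Each unlicensed consonant becomes the onset of a new syllable: /p/ → /pa/, /ʃ/ → /ʃa/.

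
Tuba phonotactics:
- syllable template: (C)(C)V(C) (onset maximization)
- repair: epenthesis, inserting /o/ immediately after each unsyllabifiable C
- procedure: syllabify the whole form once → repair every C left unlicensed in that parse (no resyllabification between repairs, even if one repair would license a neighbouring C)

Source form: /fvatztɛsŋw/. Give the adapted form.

fvatztɛsŋowo

Syllabifying with onset maximization leaves /ŋ/, /w/ stranded (at most one coda consonant is licensed; onsets may contain at most 2 consonants).
Epenthesis after each stranded consonant: /ŋ/ → /ŋo/, /w/ → /wo/.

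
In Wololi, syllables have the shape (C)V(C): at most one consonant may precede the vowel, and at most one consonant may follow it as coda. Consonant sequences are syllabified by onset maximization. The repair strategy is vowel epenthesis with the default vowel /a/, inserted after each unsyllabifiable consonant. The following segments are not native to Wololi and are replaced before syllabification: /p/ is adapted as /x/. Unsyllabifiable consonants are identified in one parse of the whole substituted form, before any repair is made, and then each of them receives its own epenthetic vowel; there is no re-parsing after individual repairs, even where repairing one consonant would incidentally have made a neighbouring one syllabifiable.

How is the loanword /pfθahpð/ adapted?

Substitution: /p/ → /x/, giving /xfθahxð/.
The consonants /x/, /f/, /x/, /ð/ cannot be parsed into a legal (C)V(C) syllable (at most one coda consonant is licensed; onsets are limited to one consonant).
Inserting the epenthetic vowel yields /x/ → /xa/, /f/ → /fa/, /x/ → /xa/, /ð/ → /ða/.

xafaθahxaða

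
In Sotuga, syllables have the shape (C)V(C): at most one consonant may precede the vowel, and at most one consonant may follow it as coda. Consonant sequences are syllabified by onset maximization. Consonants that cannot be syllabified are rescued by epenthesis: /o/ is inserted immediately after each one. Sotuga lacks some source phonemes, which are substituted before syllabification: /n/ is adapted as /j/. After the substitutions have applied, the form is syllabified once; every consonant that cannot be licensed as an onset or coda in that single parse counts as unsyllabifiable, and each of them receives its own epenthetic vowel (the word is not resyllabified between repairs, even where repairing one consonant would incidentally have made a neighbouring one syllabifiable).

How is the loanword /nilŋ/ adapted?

jilŋo

Substitution: /n/ → /j/, giving /jilŋ/.
Syllabifying with onset maximization leaves /ŋ/ stranded (at most one coda consonant is licensed; onsets are limited to one consonant).
Inserting the epenthetic vowel yields /ŋ/ → /ŋo/.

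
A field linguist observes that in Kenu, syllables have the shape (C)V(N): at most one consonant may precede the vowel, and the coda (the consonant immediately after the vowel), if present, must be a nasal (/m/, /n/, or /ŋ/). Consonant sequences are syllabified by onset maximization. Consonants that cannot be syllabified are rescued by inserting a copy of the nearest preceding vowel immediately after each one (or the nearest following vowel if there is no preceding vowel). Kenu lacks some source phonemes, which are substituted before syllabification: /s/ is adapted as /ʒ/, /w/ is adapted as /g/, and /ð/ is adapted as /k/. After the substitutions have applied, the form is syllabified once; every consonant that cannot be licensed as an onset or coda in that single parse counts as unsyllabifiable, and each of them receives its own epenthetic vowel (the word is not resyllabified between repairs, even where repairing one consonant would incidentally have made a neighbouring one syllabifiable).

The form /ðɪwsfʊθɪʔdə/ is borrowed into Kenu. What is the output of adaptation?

Substitution: /ð/ → /k/, /w/ → /g/, /s/ → /ʒ/, giving /kɪgʒfʊθɪʔdə/.
Syllabifying with onset maximization leaves /g/, /ʒ/, /ʔ/ stranded (only a nasal (/m/, /n/, or /ŋ/) is licensed in coda position; onsets are limited to one consonant).
Each unlicensed consonant becomes the onset of a new syllable: /g/ → /gɪ/, /ʒ/ → /ʒɪ/, /ʔ/ → /ʔɪ/.

kɪgɪʒɪfʊθɪʔɪdə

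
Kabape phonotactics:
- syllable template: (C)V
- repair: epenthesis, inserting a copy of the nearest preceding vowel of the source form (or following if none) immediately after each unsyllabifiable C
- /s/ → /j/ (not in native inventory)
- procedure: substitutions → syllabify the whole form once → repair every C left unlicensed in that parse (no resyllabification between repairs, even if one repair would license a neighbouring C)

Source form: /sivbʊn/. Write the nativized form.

Substitution: /s/ → /j/, giving /jivbʊn/.
The consonants /v/, /n/ cannot be parsed into a legal (C)V syllable (no codas are permitted; onsets are limited to one consonant).
Each unlicensed consonant becomes the onset of a new syllable: /v/ → /vi/, /n/ → /nʊ/.

jivibʊnʊ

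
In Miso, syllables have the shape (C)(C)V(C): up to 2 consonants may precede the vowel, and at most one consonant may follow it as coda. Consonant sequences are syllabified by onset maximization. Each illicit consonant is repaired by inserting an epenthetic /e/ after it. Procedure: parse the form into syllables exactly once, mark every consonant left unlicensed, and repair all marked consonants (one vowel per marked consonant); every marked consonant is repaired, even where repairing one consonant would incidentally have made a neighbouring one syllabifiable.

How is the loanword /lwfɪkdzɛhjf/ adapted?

lewfɪkdzɛhjefe

Under (C)(C)V(C), the unsyllabifiable consonants are /l/, /j/, /f/ (at most one coda consonant is licensed; onsets may contain at most 2 consonants).
Epenthesis after each stranded consonant: /l/ → /le/, /j/ → /je/, /f/ → /fe/.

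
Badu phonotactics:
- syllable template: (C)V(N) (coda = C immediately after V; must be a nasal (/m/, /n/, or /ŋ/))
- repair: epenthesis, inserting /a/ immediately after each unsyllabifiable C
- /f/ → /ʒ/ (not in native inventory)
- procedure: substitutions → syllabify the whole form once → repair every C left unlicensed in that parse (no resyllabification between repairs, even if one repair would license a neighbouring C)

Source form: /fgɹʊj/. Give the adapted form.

ʒagaɹʊja

Substitution: /f/ → /ʒ/, giving /ʒgɹʊj/.
Under (C)V(N), the unsyllabifiable consonants are /ʒ/, /g/, /j/ (only a nasal (/m/, /n/, or /ŋ/) is licensed in coda position; onsets are limited to one consonant).
Inserting the epenthetic vowel yields /ʒ/ → /ʒa/, /g/ → /ga/, /j/ → /ja/.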